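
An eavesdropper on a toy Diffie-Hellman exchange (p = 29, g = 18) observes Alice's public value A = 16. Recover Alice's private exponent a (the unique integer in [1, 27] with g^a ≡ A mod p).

8

Try successive powers of 18 modulo 29:
18^1 ≡ 18
18^2 ≡ 5
18^3 ≡ 3
18^4 ≡ 25
18^5 ≡ 15
18^6 ≡ 9
18^7 ≡ 17
18^8 ≡ 16
Found: a = 8.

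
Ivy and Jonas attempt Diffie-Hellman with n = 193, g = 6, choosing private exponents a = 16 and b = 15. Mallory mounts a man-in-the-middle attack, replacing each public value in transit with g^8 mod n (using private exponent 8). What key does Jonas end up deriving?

Jonas receives Mallory's public value M = 6^8 mod 193 instead of the honest one.
6^1 ≡ 6 (mod 193)
6^2 = (6^1)^2 ≡ 6^2 = 36 ≡ 36 (mod 193)
6^4 = (6^2)^2 ≡ 36^2 = 1296 ≡ 138 (mod 193)
6^8 = (6^4)^2 ≡ 138^2 = 19044 ≡ 130 (mod 193)
So M = 130. Jonas computes K = M^15 mod 193.
130^1 ≡ 130 (mod 193)
130^2 = (130^1)^2 ≡ 130^2 = 16900 ≡ 109 (mod 193)
130^4 = (130^2)^2 ≡ 109^2 = 11881 ≡ 108 (mod 193)
130^8 = (130^4)^2 ≡ 108^2 = 11664 ≡ 84 (mod 193)
130^15 = 130^8 · 130^4 · 130^2 · 130^1 ≡ 84 · 108 · 109 · 130 ≡ 81 (mod 193).

81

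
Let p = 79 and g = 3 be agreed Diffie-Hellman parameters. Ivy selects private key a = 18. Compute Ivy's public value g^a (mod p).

65

Public value = 3^18 (mod 79).
3^1 ≡ 3 (mod 79)
3^2 = (3^1)^2 ≡ 3^2 = 9 ≡ 9 (mod 79)
3^4 = (3^2)^2 ≡ 9^2 = 81 ≡ 2 (mod 79)
3^8 = (3^4)^2 ≡ 2^2 = 4 ≡ 4 (mod 79)
3^16 = (3^8)^2 ≡ 4^2 = 16 ≡ 16 (mod 79)
3^18 = 3^16 · 3^2 ≡ 16 · 9 ≡ 65 (mod 79).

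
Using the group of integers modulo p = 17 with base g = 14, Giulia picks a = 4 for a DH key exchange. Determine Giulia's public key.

13

Public value = 14^{4} \pmod{17}.
14^1 ≡ 14 (mod 17)
14^2 = (14^1)^2 ≡ 14^2 = 196 ≡ 9 (mod 17)
14^4 = (14^2)^2 ≡ 9^2 = 81 ≡ 13 (mod 17)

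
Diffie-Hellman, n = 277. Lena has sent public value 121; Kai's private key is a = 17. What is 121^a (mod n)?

Shared key K = 121^17 mod 277.
121^1 ≡ 121 (mod 277)
121^2 = (121^1)^2 ≡ 121^2 = 14641 ≡ 237 (mod 277)
121^4 = (121^2)^2 ≡ 237^2 = 56169 ≡ 215 (mod 277)
121^8 = (121^4)^2 ≡ 215^2 = 46225 ≡ 243 (mod 277)
121^16 = (121^8)^2 ≡ 243^2 = 59049 ≡ 48 (mod 277)
121^17 = 121^16 · 121^1 ≡ 48 · 121 ≡ 268 (mod 277).

268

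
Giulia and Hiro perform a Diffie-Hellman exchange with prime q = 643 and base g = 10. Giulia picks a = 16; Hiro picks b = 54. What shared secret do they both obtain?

640

Giulia sends A = g^a mod q = 10^16 mod 643.
10^1 ≡ 10 (mod 643)
10^2 = (10^1)^2 ≡ 10^2 = 100 ≡ 100 (mod 643)
10^4 = (10^2)^2 ≡ 100^2 = 10000 ≡ 355 (mod 643)
10^8 = (10^4)^2 ≡ 355^2 = 126025 ≡ 640 (mod 643)
10^16 = (10^8)^2 ≡ 640^2 = 409600 ≡ 9 (mod 643)
So A = 9. Hiro then computes K = A^b mod q = 9^54 mod 643.
9^1 ≡ 9 (mod 643)
9^2 = (9^1)^2 ≡ 9^2 = 81 ≡ 81 (mod 643)
9^4 = (9^2)^2 ≡ 81^2 = 6561 ≡ 131 (mod 643)
9^8 = (9^4)^2 ≡ 131^2 = 17161 ≡ 443 (mod 643)
9^16 = (9^8)^2 ≡ 443^2 = 196249 ≡ 134 (mod 643)
9^32 = (9^16)^2 ≡ 134^2 = 17956 ≡ 595 (mod 643)
9^54 = 9^32 · 9^16 · 9^4 · 9^2 ≡ 595 · 134 · 131 · 81 ≡ 640 (mod 643).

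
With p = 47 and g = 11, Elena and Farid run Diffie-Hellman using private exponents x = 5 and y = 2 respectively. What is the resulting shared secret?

Elena sends A = g^x mod p = 11^5 mod 47.
11^1 ≡ 11 (mod 47)
11^2 = (11^1)^2 ≡ 11^2 = 121 ≡ 27 (mod 47)
11^4 = (11^2)^2 ≡ 27^2 = 729 ≡ 24 (mod 47)
11^5 = 11^4 · 11^1 ≡ 24 · 11 ≡ 29 (mod 47).
So A = 29. Farid then computes K = A^y mod p = 29^2 mod 47.
29^1 ≡ 29 (mod 47)
29^2 = (29^1)^2 ≡ 29^2 = 841 ≡ 42 (mod 47)

42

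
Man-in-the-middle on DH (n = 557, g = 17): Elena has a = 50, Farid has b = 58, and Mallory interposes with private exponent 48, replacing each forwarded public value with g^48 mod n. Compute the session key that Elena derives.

Elena receives Mallory's public value M = 17^48 mod 557 instead of the honest one.
17^1 ≡ 17 (mod 557)
17^2 = (17^1)^2 ≡ 17^2 = 289 ≡ 289 (mod 557)
17^4 = (17^2)^2 ≡ 289^2 = 83521 ≡ 528 (mod 557)
17^8 = (17^4)^2 ≡ 528^2 = 278784 ≡ 284 (mod 557)
17^16 = (17^8)^2 ≡ 284^2 = 80656 ≡ 448 (mod 557)
17^32 = (17^16)^2 ≡ 448^2 = 200704 ≡ 184 (mod 557)
17^48 = 17^32 · 17^16 ≡ 184 · 448 ≡ 553 (mod 557).
So M = 553. Elena computes K = M^50 mod 557.
553^1 ≡ 553 (mod 557)
553^2 = (553^1)^2 ≡ 553^2 = 305809 ≡ 16 (mod 557)
553^4 = (553^2)^2 ≡ 16^2 = 256 ≡ 256 (mod 557)
553^8 = (553^4)^2 ≡ 256^2 = 65536 ≡ 367 (mod 557)
553^16 = (553^8)^2 ≡ 367^2 = 134689 ≡ 452 (mod 557)
553^32 = (553^16)^2 ≡ 452^2 = 204304 ≡ 442 (mod 557)
553^50 = 553^32 · 553^16 · 553^2 ≡ 442 · 452 · 16 ≡ 478 (mod 557).

478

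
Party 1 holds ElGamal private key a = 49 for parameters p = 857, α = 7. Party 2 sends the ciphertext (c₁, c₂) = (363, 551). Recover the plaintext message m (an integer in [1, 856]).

223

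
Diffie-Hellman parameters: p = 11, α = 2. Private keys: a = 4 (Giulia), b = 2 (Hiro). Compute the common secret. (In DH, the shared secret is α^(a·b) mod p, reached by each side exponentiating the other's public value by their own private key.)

3

Giulia sends A = α^a mod p = 2^4 mod 11.
2^1 ≡ 2 (mod 11)
2^2 = (2^1)^2 ≡ 2^2 = 4 ≡ 4 (mod 11)
2^4 = (2^2)^2 ≡ 4^2 = 16 ≡ 5 (mod 11)
So A = 5. Hiro then computes K = A^b mod p = 5^2 mod 11.
5^1 ≡ 5 (mod 11)
5^2 = (5^1)^2 ≡ 5^2 = 25 ≡ 3 (mod 11)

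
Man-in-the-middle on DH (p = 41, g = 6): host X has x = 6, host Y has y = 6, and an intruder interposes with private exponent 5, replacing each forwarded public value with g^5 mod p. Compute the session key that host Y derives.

9

Host Y receives an intruder's public value M = 6^5 mod 41 instead of the honest one.
6^1 ≡ 6 (mod 41)
6^2 = (6^1)^2 ≡ 6^2 = 36 ≡ 36 (mod 41)
6^4 = (6^2)^2 ≡ 36^2 = 1296 ≡ 25 (mod 41)
6^5 = 6^4 · 6^1 ≡ 25 · 6 ≡ 27 (mod 41).
So M = 27. Host Y computes K = M^6 mod 41.
27^1 ≡ 27 (mod 41)
27^2 = (27^1)^2 ≡ 27^2 = 729 ≡ 32 (mod 41)
27^4 = (27^2)^2 ≡ 32^2 = 1024 ≡ 40 (mod 41)
27^6 = 27^4 · 27^2 ≡ 40 · 32 ≡ 9 (mod 41).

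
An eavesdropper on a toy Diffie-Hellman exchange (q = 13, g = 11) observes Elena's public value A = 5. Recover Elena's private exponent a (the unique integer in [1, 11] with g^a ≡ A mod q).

3

Try successive powers of 11 modulo 13:
11^1 ≡ 11
11^2 ≡ 4
11^3 ≡ 5
Found: a = 3.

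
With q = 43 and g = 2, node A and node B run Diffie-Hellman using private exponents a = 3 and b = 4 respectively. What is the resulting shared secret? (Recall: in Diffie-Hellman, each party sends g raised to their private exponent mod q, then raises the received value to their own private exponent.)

11

Node A sends A = g^a mod q = 2^3 mod 43.
2^1 ≡ 2 (mod 43)
2^2 = (2^1)^2 ≡ 2^2 = 4 ≡ 4 (mod 43)
2^3 = 2^2 · 2^1 ≡ 4 · 2 ≡ 8 (mod 43).
So A = 8. Node B then computes K = A^b mod q = 8^4 mod 43.
8^1 ≡ 8 (mod 43)
8^2 = (8^1)^2 ≡ 8^2 = 64 ≡ 21 (mod 43)
8^4 = (8^2)^2 ≡ 21^2 = 441 ≡ 11 (mod 43)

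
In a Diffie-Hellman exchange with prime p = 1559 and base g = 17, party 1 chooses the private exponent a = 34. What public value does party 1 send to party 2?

1205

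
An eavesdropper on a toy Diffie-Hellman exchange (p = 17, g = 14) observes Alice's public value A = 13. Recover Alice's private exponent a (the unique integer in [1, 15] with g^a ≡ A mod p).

Try successive powers of 14 modulo 17:
14^1 ≡ 14
14^2 ≡ 9
14^3 ≡ 7
14^4 ≡ 13
Found: a = 4.

4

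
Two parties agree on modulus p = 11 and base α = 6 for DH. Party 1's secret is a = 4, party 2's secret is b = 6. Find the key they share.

9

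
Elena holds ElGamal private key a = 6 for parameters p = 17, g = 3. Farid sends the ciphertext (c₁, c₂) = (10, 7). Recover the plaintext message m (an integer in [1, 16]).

14

Shared mask s = c₁^a mod p = 10^6 mod 17.
10^1 ≡ 10 (mod 17)
10^2 = (10^1)^2 ≡ 10^2 = 100 ≡ 15 (mod 17)
10^4 = (10^2)^2 ≡ 15^2 = 225 ≡ 4 (mod 17)
10^6 = 10^4 · 10^2 ≡ 4 · 15 ≡ 9 (mod 17).
So s = 9; s⁻¹ ≡ 2 (mod 17).
m = c₂ · s⁻¹ mod 17 = 7 · 2 mod 17 = 14.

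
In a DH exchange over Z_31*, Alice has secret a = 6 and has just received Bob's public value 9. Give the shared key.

Shared key K = 9^6 mod 31.
9^1 ≡ 9 (mod 31)
9^2 = (9^1)^2 ≡ 9^2 = 81 ≡ 19 (mod 31)
9^4 = (9^2)^2 ≡ 19^2 = 361 ≡ 20 (mod 31)
9^6 = 9^4 · 9^2 ≡ 20 · 19 ≡ 8 (mod 31).

8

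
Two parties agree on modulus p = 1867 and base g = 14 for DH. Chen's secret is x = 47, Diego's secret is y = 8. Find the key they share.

682

Diego sends B = g^y mod p = 14^8 mod 1867.
14^1 ≡ 14 (mod 1867)
14^2 = (14^1)^2 ≡ 14^2 = 196 ≡ 196 (mod 1867)
14^4 = (14^2)^2 ≡ 196^2 = 38416 ≡ 1076 (mod 1867)
14^8 = (14^4)^2 ≡ 1076^2 = 1157776 ≡ 236 (mod 1867)
So B = 236. Chen then computes K = B^x mod p = 236^47 mod 1867.
236^1 ≡ 236 (mod 1867)
236^2 = (236^1)^2 ≡ 236^2 = 55696 ≡ 1553 (mod 1867)
236^4 = (236^2)^2 ≡ 1553^2 = 2411809 ≡ 1512 (mod 1867)
236^8 = (236^4)^2 ≡ 1512^2 = 2286144 ≡ 936 (mod 1867)
236^16 = (236^8)^2 ≡ 936^2 = 876096 ≡ 473 (mod 1867)
236^32 = (236^16)^2 ≡ 473^2 = 223729 ≡ 1556 (mod 1867)
236^47 = 236^32 · 236^8 · 236^4 · 236^2 · 236^1 ≡ 1556 · 936 · 1512 · 1553 · 236 ≡ 682 (mod 1867).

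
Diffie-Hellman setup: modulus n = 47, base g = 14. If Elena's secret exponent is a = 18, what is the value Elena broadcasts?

16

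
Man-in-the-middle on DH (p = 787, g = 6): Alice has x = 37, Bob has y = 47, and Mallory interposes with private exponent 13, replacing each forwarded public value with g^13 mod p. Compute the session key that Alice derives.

754

Alice receives Mallory's public value M = 6^13 mod 787 instead of the honest one.
6^1 ≡ 6 (mod 787)
6^2 = (6^1)^2 ≡ 6^2 = 36 ≡ 36 (mod 787)
6^4 = (6^2)^2 ≡ 36^2 = 1296 ≡ 509 (mod 787)
6^8 = (6^4)^2 ≡ 509^2 = 259081 ≡ 158 (mod 787)
6^13 = 6^8 · 6^4 · 6^1 ≡ 158 · 509 · 6 ≡ 101 (mod 787).
So M = 101. Alice computes K = M^37 mod 787.
101^1 ≡ 101 (mod 787)
101^2 = (101^1)^2 ≡ 101^2 = 10201 ≡ 757 (mod 787)
101^4 = (101^2)^2 ≡ 757^2 = 573049 ≡ 113 (mod 787)
101^8 = (101^4)^2 ≡ 113^2 = 12769 ≡ 177 (mod 787)
101^16 = (101^8)^2 ≡ 177^2 = 31329 ≡ 636 (mod 787)
101^32 = (101^16)^2 ≡ 636^2 = 404496 ≡ 765 (mod 787)
101^37 = 101^32 · 101^4 · 101^1 ≡ 765 · 113 · 101 ≡ 754 (mod 787).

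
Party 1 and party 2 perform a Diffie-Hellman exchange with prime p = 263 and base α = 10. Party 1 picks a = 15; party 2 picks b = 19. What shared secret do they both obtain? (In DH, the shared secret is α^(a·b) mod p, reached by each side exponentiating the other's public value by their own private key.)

142

Party 2 sends B = α^b mod p = 10^19 mod 263.
10^1 ≡ 10 (mod 263)
10^2 = (10^1)^2 ≡ 10^2 = 100 ≡ 100 (mod 263)
10^4 = (10^2)^2 ≡ 100^2 = 10000 ≡ 6 (mod 263)
10^8 = (10^4)^2 ≡ 6^2 = 36 ≡ 36 (mod 263)
10^16 = (10^8)^2 ≡ 36^2 = 1296 ≡ 244 (mod 263)
10^19 = 10^16 · 10^2 · 10^1 ≡ 244 · 100 · 10 ≡ 199 (mod 263).
So B = 199. Party 1 then computes K = B^a mod p = 199^15 mod 263.
199^1 ≡ 199 (mod 263)
199^2 = (199^1)^2 ≡ 199^2 = 39601 ≡ 151 (mod 263)
199^4 = (199^2)^2 ≡ 151^2 = 22801 ≡ 183 (mod 263)
199^8 = (199^4)^2 ≡ 183^2 = 33489 ≡ 88 (mod 263)
199^15 = 199^8 · 199^4 · 199^2 · 199^1 ≡ 88 · 183 · 151 · 199 ≡ 142 (mod 263).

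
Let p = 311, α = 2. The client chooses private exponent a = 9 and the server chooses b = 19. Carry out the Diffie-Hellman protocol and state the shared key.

The client sends A = α^a mod p = 2^9 mod 311.
2^1 ≡ 2 (mod 311)
2^2 = (2^1)^2 ≡ 2^2 = 4 ≡ 4 (mod 311)
2^4 = (2^2)^2 ≡ 4^2 = 16 ≡ 16 (mod 311)
2^8 = (2^4)^2 ≡ 16^2 = 256 ≡ 256 (mod 311)
2^9 = 2^8 · 2^1 ≡ 256 · 2 ≡ 201 (mod 311).
So A = 201. The server then computes K = A^b mod p = 201^19 mod 311.
201^1 ≡ 201 (mod 311)
201^2 = (201^1)^2 ≡ 201^2 = 40401 ≡ 282 (mod 311)
201^4 = (201^2)^2 ≡ 282^2 = 79524 ≡ 219 (mod 311)
201^8 = (201^4)^2 ≡ 219^2 = 47961 ≡ 67 (mod 311)
201^16 = (201^8)^2 ≡ 67^2 = 4489 ≡ 135 (mod 311)
201^19 = 201^16 · 201^2 · 201^1 ≡ 135 · 282 · 201 ≡ 226 (mod 311).

226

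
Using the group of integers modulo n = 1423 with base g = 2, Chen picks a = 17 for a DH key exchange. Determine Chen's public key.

156

Public value = 2^17 (mod 1423).
2^1 ≡ 2 (mod 1423)
2^2 = (2^1)^2 ≡ 2^2 = 4 ≡ 4 (mod 1423)
2^4 = (2^2)^2 ≡ 4^2 = 16 ≡ 16 (mod 1423)
2^8 = (2^4)^2 ≡ 16^2 = 256 ≡ 256 (mod 1423)
2^16 = (2^8)^2 ≡ 256^2 = 65536 ≡ 78 (mod 1423)
2^17 = 2^16 · 2^1 ≡ 78 · 2 ≡ 156 (mod 1423).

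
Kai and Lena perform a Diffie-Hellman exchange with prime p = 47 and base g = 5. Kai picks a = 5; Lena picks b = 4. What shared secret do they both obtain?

Kai sends A = g^a mod p = 5^5 mod 47.
5^1 ≡ 5 (mod 47)
5^2 = (5^1)^2 ≡ 5^2 = 25 ≡ 25 (mod 47)
5^4 = (5^2)^2 ≡ 25^2 = 625 ≡ 14 (mod 47)
5^5 = 5^4 · 5^1 ≡ 14 · 5 ≡ 23 (mod 47).
So A = 23. Lena then computes K = A^b mod p = 23^4 mod 47.
23^1 ≡ 23 (mod 47)
23^2 = (23^1)^2 ≡ 23^2 = 529 ≡ 12 (mod 47)
23^4 = (23^2)^2 ≡ 12^2 = 144 ≡ 3 (mod 47)

3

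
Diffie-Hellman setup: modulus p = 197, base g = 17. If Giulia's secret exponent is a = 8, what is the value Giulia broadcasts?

Public value = 17^8 (mod 197).
17^1 ≡ 17 (mod 197)
17^2 = (17^1)^2 ≡ 17^2 = 289 ≡ 92 (mod 197)
17^4 = (17^2)^2 ≡ 92^2 = 8464 ≡ 190 (mod 197)
17^8 = (17^4)^2 ≡ 190^2 = 36100 ≡ 49 (mod 197)

49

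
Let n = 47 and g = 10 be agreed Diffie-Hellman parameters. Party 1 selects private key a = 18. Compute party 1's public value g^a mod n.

Public value = 10^18 mod 47.
10^1 ≡ 10 (mod 47)
10^2 = (10^1)^2 ≡ 10^2 = 100 ≡ 6 (mod 47)
10^4 = (10^2)^2 ≡ 6^2 = 36 ≡ 36 (mod 47)
10^8 = (10^4)^2 ≡ 36^2 = 1296 ≡ 27 (mod 47)
10^16 = (10^8)^2 ≡ 27^2 = 729 ≡ 24 (mod 47)
10^18 = 10^16 · 10^2 ≡ 24 · 6 ≡ 3 (mod 47).

3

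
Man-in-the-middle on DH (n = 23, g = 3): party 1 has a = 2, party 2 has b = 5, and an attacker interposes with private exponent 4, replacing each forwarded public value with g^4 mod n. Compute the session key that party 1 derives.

Party 1 receives an attacker's public value M = 3^4 mod 23 instead of the honest one.
3^1 ≡ 3 (mod 23)
3^2 = (3^1)^2 ≡ 3^2 = 9 ≡ 9 (mod 23)
3^4 = (3^2)^2 ≡ 9^2 = 81 ≡ 12 (mod 23)
So M = 12. Party 1 computes K = M^2 mod 23.
12^1 ≡ 12 (mod 23)
12^2 = (12^1)^2 ≡ 12^2 = 144 ≡ 6 (mod 23)

6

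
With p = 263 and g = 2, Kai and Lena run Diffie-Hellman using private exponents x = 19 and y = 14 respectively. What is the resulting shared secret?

16

Lena sends B = g^y mod p = 2^14 mod 263.
2^1 ≡ 2 (mod 263)
2^2 = (2^1)^2 ≡ 2^2 = 4 ≡ 4 (mod 263)
2^4 = (2^2)^2 ≡ 4^2 = 16 ≡ 16 (mod 263)
2^8 = (2^4)^2 ≡ 16^2 = 256 ≡ 256 (mod 263)
2^14 = 2^8 · 2^4 · 2^2 ≡ 256 · 16 · 4 ≡ 78 (mod 263).
So B = 78. Kai then computes K = B^x mod p = 78^19 mod 263.
78^1 ≡ 78 (mod 263)
78^2 = (78^1)^2 ≡ 78^2 = 6084 ≡ 35 (mod 263)
78^4 = (78^2)^2 ≡ 35^2 = 1225 ≡ 173 (mod 263)
78^8 = (78^4)^2 ≡ 173^2 = 29929 ≡ 210 (mod 263)
78^16 = (78^8)^2 ≡ 210^2 = 44100 ≡ 179 (mod 263)
78^19 = 78^16 · 78^2 · 78^1 ≡ 179 · 35 · 78 ≡ 16 (mod 263).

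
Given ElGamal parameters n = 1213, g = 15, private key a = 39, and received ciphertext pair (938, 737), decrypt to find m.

947

Shared mask s = c₁^a mod n = 938^39 mod 1213.
938^1 ≡ 938 (mod 1213)
938^2 = (938^1)^2 ≡ 938^2 = 879844 ≡ 419 (mod 1213)
938^4 = (938^2)^2 ≡ 419^2 = 175561 ≡ 889 (mod 1213)
938^8 = (938^4)^2 ≡ 889^2 = 790321 ≡ 658 (mod 1213)
938^16 = (938^8)^2 ≡ 658^2 = 432964 ≡ 1136 (mod 1213)
938^32 = (938^16)^2 ≡ 1136^2 = 1290496 ≡ 1077 (mod 1213)
938^39 = 938^32 · 938^4 · 938^2 · 938^1 ≡ 1077 · 889 · 419 · 938 ≡ 321 (mod 1213).
So s = 321; s⁻¹ ≡ 393 (mod 1213).
m = c₂ · s⁻¹ mod 1213 = 737 · 393 mod 1213 = 947.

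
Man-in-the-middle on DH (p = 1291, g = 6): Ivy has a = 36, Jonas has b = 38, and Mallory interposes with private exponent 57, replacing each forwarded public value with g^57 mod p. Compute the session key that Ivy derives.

426

Ivy receives Mallory's public value M = 6^57 mod 1291 instead of the honest one.
6^1 ≡ 6 (mod 1291)
6^2 = (6^1)^2 ≡ 6^2 = 36 ≡ 36 (mod 1291)
6^4 = (6^2)^2 ≡ 36^2 = 1296 ≡ 5 (mod 1291)
6^8 = (6^4)^2 ≡ 5^2 = 25 ≡ 25 (mod 1291)
6^16 = (6^8)^2 ≡ 25^2 = 625 ≡ 625 (mod 1291)
6^32 = (6^16)^2 ≡ 625^2 = 390625 ≡ 743 (mod 1291)
6^57 = 6^32 · 6^16 · 6^8 · 6^1 ≡ 743 · 625 · 25 · 6 ≡ 345 (mod 1291).
So M = 345. Ivy computes K = M^36 mod 1291.
345^1 ≡ 345 (mod 1291)
345^2 = (345^1)^2 ≡ 345^2 = 119025 ≡ 253 (mod 1291)
345^4 = (345^2)^2 ≡ 253^2 = 64009 ≡ 750 (mod 1291)
345^8 = (345^4)^2 ≡ 750^2 = 562500 ≡ 915 (mod 1291)
345^16 = (345^8)^2 ≡ 915^2 = 837225 ≡ 657 (mod 1291)
345^32 = (345^16)^2 ≡ 657^2 = 431649 ≡ 455 (mod 1291)
345^36 = 345^32 · 345^4 ≡ 455 · 750 ≡ 426 (mod 1291).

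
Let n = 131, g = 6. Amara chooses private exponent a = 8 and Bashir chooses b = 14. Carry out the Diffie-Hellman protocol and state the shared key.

102

Amara sends A = g^a mod n = 6^8 mod 131.
6^1 ≡ 6 (mod 131)
6^2 = (6^1)^2 ≡ 6^2 = 36 ≡ 36 (mod 131)
6^4 = (6^2)^2 ≡ 36^2 = 1296 ≡ 117 (mod 131)
6^8 = (6^4)^2 ≡ 117^2 = 13689 ≡ 65 (mod 131)
So A = 65. Bashir then computes K = A^b mod n = 65^14 mod 131.
65^1 ≡ 65 (mod 131)
65^2 = (65^1)^2 ≡ 65^2 = 4225 ≡ 33 (mod 131)
65^4 = (65^2)^2 ≡ 33^2 = 1089 ≡ 41 (mod 131)
65^8 = (65^4)^2 ≡ 41^2 = 1681 ≡ 109 (mod 131)
65^14 = 65^8 · 65^4 · 65^2 ≡ 109 · 41 · 33 ≡ 102 (mod 131).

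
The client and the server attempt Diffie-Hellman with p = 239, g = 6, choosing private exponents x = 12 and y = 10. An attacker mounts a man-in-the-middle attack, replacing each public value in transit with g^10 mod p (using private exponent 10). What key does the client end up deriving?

The client receives an attacker's public value M = 6^10 mod 239 instead of the honest one.
6^1 ≡ 6 (mod 239)
6^2 = (6^1)^2 ≡ 6^2 = 36 ≡ 36 (mod 239)
6^4 = (6^2)^2 ≡ 36^2 = 1296 ≡ 101 (mod 239)
6^8 = (6^4)^2 ≡ 101^2 = 10201 ≡ 163 (mod 239)
6^10 = 6^8 · 6^2 ≡ 163 · 36 ≡ 132 (mod 239).
So M = 132. The client computes K = M^12 mod 239.
132^1 ≡ 132 (mod 239)
132^2 = (132^1)^2 ≡ 132^2 = 17424 ≡ 216 (mod 239)
132^4 = (132^2)^2 ≡ 216^2 = 46656 ≡ 51 (mod 239)
132^8 = (132^4)^2 ≡ 51^2 = 2601 ≡ 211 (mod 239)
132^12 = 132^8 · 132^4 ≡ 211 · 51 ≡ 6 (mod 239).

6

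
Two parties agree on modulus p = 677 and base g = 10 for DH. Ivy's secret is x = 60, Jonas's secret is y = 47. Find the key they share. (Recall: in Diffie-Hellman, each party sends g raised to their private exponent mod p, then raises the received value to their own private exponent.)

571

Jonas sends B = g^y mod p = 10^47 mod 677.
10^1 ≡ 10 (mod 677)
10^2 = (10^1)^2 ≡ 10^2 = 100 ≡ 100 (mod 677)
10^4 = (10^2)^2 ≡ 100^2 = 10000 ≡ 522 (mod 677)
10^8 = (10^4)^2 ≡ 522^2 = 272484 ≡ 330 (mod 677)
10^16 = (10^8)^2 ≡ 330^2 = 108900 ≡ 580 (mod 677)
10^32 = (10^16)^2 ≡ 580^2 = 336400 ≡ 608 (mod 677)
10^47 = 10^32 · 10^8 · 10^4 · 10^2 · 10^1 ≡ 608 · 330 · 522 · 100 · 10 ≡ 60 (mod 677).
So B = 60. Ivy then computes K = B^x mod p = 60^60 mod 677.
60^1 ≡ 60 (mod 677)
60^2 = (60^1)^2 ≡ 60^2 = 3600 ≡ 215 (mod 677)
60^4 = (60^2)^2 ≡ 215^2 = 46225 ≡ 189 (mod 677)
60^8 = (60^4)^2 ≡ 189^2 = 35721 ≡ 517 (mod 677)
60^16 = (60^8)^2 ≡ 517^2 = 267289 ≡ 551 (mod 677)
60^32 = (60^16)^2 ≡ 551^2 = 303601 ≡ 305 (mod 677)
60^60 = 60^32 · 60^16 · 60^8 · 60^4 ≡ 305 · 551 · 517 · 189 ≡ 571 (mod 677).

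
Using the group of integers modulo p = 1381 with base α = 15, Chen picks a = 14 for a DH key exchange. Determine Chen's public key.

1308

Public value = 15^14 mod 1381.
15^1 ≡ 15 (mod 1381)
15^2 = (15^1)^2 ≡ 15^2 = 225 ≡ 225 (mod 1381)
15^4 = (15^2)^2 ≡ 225^2 = 50625 ≡ 909 (mod 1381)
15^8 = (15^4)^2 ≡ 909^2 = 826281 ≡ 443 (mod 1381)
15^14 = 15^8 · 15^4 · 15^2 ≡ 443 · 909 · 225 ≡ 1308 (mod 1381).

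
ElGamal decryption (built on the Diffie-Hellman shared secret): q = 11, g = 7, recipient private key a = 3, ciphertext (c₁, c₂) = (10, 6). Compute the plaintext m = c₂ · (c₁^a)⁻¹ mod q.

5

Shared mask s = c₁^a mod q = 10^3 mod 11.
10^1 ≡ 10 (mod 11)
10^2 = (10^1)^2 ≡ 10^2 = 100 ≡ 1 (mod 11)
10^3 = 10^2 · 10^1 ≡ 1 · 10 ≡ 10 (mod 11).
So s = 10; s⁻¹ ≡ 10 (mod 11).
m = c₂ · s⁻¹ mod 11 = 6 · 10 mod 11 = 5.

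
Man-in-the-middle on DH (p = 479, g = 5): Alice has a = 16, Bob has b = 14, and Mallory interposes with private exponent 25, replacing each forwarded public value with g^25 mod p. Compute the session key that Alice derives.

Alice receives Mallory's public value M = 5^25 mod 479 instead of the honest one.
5^1 ≡ 5 (mod 479)
5^2 = (5^1)^2 ≡ 5^2 = 25 ≡ 25 (mod 479)
5^4 = (5^2)^2 ≡ 25^2 = 625 ≡ 146 (mod 479)
5^8 = (5^4)^2 ≡ 146^2 = 21316 ≡ 240 (mod 479)
5^16 = (5^8)^2 ≡ 240^2 = 57600 ≡ 120 (mod 479)
5^25 = 5^16 · 5^8 · 5^1 ≡ 120 · 240 · 5 ≡ 300 (mod 479).
So M = 300. Alice computes K = M^16 mod 479.
300^1 ≡ 300 (mod 479)
300^2 = (300^1)^2 ≡ 300^2 = 90000 ≡ 427 (mod 479)
300^4 = (300^2)^2 ≡ 427^2 = 182329 ≡ 309 (mod 479)
300^8 = (300^4)^2 ≡ 309^2 = 95481 ≡ 160 (mod 479)
300^16 = (300^8)^2 ≡ 160^2 = 25600 ≡ 213 (mod 479)

213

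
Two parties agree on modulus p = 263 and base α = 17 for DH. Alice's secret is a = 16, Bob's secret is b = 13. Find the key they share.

Alice sends A = α^a mod p = 17^16 mod 263.
17^1 ≡ 17 (mod 263)
17^2 = (17^1)^2 ≡ 17^2 = 289 ≡ 26 (mod 263)
17^4 = (17^2)^2 ≡ 26^2 = 676 ≡ 150 (mod 263)
17^8 = (17^4)^2 ≡ 150^2 = 22500 ≡ 145 (mod 263)
17^16 = (17^8)^2 ≡ 145^2 = 21025 ≡ 248 (mod 263)
So A = 248. Bob then computes K = A^b mod p = 248^13 mod 263.
248^1 ≡ 248 (mod 263)
248^2 = (248^1)^2 ≡ 248^2 = 61504 ≡ 225 (mod 263)
248^4 = (248^2)^2 ≡ 225^2 = 50625 ≡ 129 (mod 263)
248^8 = (248^4)^2 ≡ 129^2 = 16641 ≡ 72 (mod 263)
248^13 = 248^8 · 248^4 · 248^1 ≡ 72 · 129 · 248 ≡ 70 (mod 263).

70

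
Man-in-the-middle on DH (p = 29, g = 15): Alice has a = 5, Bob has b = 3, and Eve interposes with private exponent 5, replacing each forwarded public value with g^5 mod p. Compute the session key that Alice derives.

8

Alice receives Eve's public value M = 15^5 mod 29 instead of the honest one.
15^1 ≡ 15 (mod 29)
15^2 = (15^1)^2 ≡ 15^2 = 225 ≡ 22 (mod 29)
15^4 = (15^2)^2 ≡ 22^2 = 484 ≡ 20 (mod 29)
15^5 = 15^4 · 15^1 ≡ 20 · 15 ≡ 10 (mod 29).
So M = 10. Alice computes K = M^5 mod 29.
10^1 ≡ 10 (mod 29)
10^2 = (10^1)^2 ≡ 10^2 = 100 ≡ 13 (mod 29)
10^4 = (10^2)^2 ≡ 13^2 = 169 ≡ 24 (mod 29)
10^5 = 10^4 · 10^1 ≡ 24 · 10 ≡ 8 (mod 29).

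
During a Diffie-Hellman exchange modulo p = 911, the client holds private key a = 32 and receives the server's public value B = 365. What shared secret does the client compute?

645

Shared key K = 365^32 mod 911.
365^1 ≡ 365 (mod 911)
365^2 = (365^1)^2 ≡ 365^2 = 133225 ≡ 219 (mod 911)
365^4 = (365^2)^2 ≡ 219^2 = 47961 ≡ 589 (mod 911)
365^8 = (365^4)^2 ≡ 589^2 = 346921 ≡ 741 (mod 911)
365^16 = (365^8)^2 ≡ 741^2 = 549081 ≡ 659 (mod 911)
365^32 = (365^16)^2 ≡ 659^2 = 434281 ≡ 645 (mod 911)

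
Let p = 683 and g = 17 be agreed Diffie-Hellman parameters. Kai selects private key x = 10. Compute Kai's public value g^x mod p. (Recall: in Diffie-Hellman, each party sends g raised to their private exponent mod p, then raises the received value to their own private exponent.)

438

Public value = 17^10 mod 683.
17^1 ≡ 17 (mod 683)
17^2 = (17^1)^2 ≡ 17^2 = 289 ≡ 289 (mod 683)
17^4 = (17^2)^2 ≡ 289^2 = 83521 ≡ 195 (mod 683)
17^8 = (17^4)^2 ≡ 195^2 = 38025 ≡ 460 (mod 683)
17^10 = 17^8 · 17^2 ≡ 460 · 289 ≡ 438 (mod 683).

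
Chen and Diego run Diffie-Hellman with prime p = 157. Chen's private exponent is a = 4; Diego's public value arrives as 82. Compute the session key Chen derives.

101

Shared key K = 82^4 mod 157.
82^1 ≡ 82 (mod 157)
82^2 = (82^1)^2 ≡ 82^2 = 6724 ≡ 130 (mod 157)
82^4 = (82^2)^2 ≡ 130^2 = 16900 ≡ 101 (mod 157)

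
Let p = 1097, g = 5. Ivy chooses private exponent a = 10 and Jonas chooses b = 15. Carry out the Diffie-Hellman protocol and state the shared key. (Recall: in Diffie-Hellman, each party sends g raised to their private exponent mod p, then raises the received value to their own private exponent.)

Ivy sends A = g^a mod p = 5^10 mod 1097.
5^1 ≡ 5 (mod 1097)
5^2 = (5^1)^2 ≡ 5^2 = 25 ≡ 25 (mod 1097)
5^4 = (5^2)^2 ≡ 25^2 = 625 ≡ 625 (mod 1097)
5^8 = (5^4)^2 ≡ 625^2 = 390625 ≡ 93 (mod 1097)
5^10 = 5^8 · 5^2 ≡ 93 · 25 ≡ 131 (mod 1097).
So A = 131. Jonas then computes K = A^b mod p = 131^15 mod 1097.
131^1 ≡ 131 (mod 1097)
131^2 = (131^1)^2 ≡ 131^2 = 17161 ≡ 706 (mod 1097)
131^4 = (131^2)^2 ≡ 706^2 = 498436 ≡ 398 (mod 1097)
131^8 = (131^4)^2 ≡ 398^2 = 158404 ≡ 436 (mod 1097)
131^15 = 131^8 · 131^4 · 131^2 · 131^1 ≡ 436 · 398 · 706 · 131 ≡ 262 (mod 1097).

262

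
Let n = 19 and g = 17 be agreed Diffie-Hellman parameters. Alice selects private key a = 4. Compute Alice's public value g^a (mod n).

Public value = 17^4 (mod 19).
17^1 ≡ 17 (mod 19)
17^2 = (17^1)^2 ≡ 17^2 = 289 ≡ 4 (mod 19)
17^4 = (17^2)^2 ≡ 4^2 = 16 ≡ 16 (mod 19)

16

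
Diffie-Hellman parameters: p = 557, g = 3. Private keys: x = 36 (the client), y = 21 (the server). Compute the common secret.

258

The server sends B = g^y mod p = 3^21 mod 557.
3^1 ≡ 3 (mod 557)
3^2 = (3^1)^2 ≡ 3^2 = 9 ≡ 9 (mod 557)
3^4 = (3^2)^2 ≡ 9^2 = 81 ≡ 81 (mod 557)
3^8 = (3^4)^2 ≡ 81^2 = 6561 ≡ 434 (mod 557)
3^16 = (3^8)^2 ≡ 434^2 = 188356 ≡ 90 (mod 557)
3^21 = 3^16 · 3^4 · 3^1 ≡ 90 · 81 · 3 ≡ 147 (mod 557).
So B = 147. The client then computes K = B^x mod p = 147^36 mod 557.
147^1 ≡ 147 (mod 557)
147^2 = (147^1)^2 ≡ 147^2 = 21609 ≡ 443 (mod 557)
147^4 = (147^2)^2 ≡ 443^2 = 196249 ≡ 185 (mod 557)
147^8 = (147^4)^2 ≡ 185^2 = 34225 ≡ 248 (mod 557)
147^16 = (147^8)^2 ≡ 248^2 = 61504 ≡ 234 (mod 557)
147^32 = (147^16)^2 ≡ 234^2 = 54756 ≡ 170 (mod 557)
147^36 = 147^32 · 147^4 ≡ 170 · 185 ≡ 258 (mod 557).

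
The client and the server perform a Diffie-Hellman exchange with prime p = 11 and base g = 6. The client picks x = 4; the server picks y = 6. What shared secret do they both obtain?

9

The server sends B = g^y mod p = 6^6 mod 11.
6^1 ≡ 6 (mod 11)
6^2 = (6^1)^2 ≡ 6^2 = 36 ≡ 3 (mod 11)
6^4 = (6^2)^2 ≡ 3^2 = 9 ≡ 9 (mod 11)
6^6 = 6^4 · 6^2 ≡ 9 · 3 ≡ 5 (mod 11).
So B = 5. The client then computes K = B^x mod p = 5^4 mod 11.
5^1 ≡ 5 (mod 11)
5^2 = (5^1)^2 ≡ 5^2 = 25 ≡ 3 (mod 11)
5^4 = (5^2)^2 ≡ 3^2 = 9 ≡ 9 (mod 11)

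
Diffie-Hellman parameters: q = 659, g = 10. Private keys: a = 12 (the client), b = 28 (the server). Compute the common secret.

The server sends B = g^b mod q = 10^28 mod 659.
10^1 ≡ 10 (mod 659)
10^2 = (10^1)^2 ≡ 10^2 = 100 ≡ 100 (mod 659)
10^4 = (10^2)^2 ≡ 100^2 = 10000 ≡ 115 (mod 659)
10^8 = (10^4)^2 ≡ 115^2 = 13225 ≡ 45 (mod 659)
10^16 = (10^8)^2 ≡ 45^2 = 2025 ≡ 48 (mod 659)
10^28 = 10^16 · 10^8 · 10^4 ≡ 48 · 45 · 115 ≡ 616 (mod 659).
So B = 616. The client then computes K = B^a mod q = 616^12 mod 659.
616^1 ≡ 616 (mod 659)
616^2 = (616^1)^2 ≡ 616^2 = 379456 ≡ 531 (mod 659)
616^4 = (616^2)^2 ≡ 531^2 = 281961 ≡ 568 (mod 659)
616^8 = (616^4)^2 ≡ 568^2 = 322624 ≡ 373 (mod 659)
616^12 = 616^8 · 616^4 ≡ 373 · 568 ≡ 325 (mod 659).

325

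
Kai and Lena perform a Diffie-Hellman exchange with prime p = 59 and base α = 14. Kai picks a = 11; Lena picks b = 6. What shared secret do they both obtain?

Lena sends B = α^b mod p = 14^6 mod 59.
14^1 ≡ 14 (mod 59)
14^2 = (14^1)^2 ≡ 14^2 = 196 ≡ 19 (mod 59)
14^4 = (14^2)^2 ≡ 19^2 = 361 ≡ 7 (mod 59)
14^6 = 14^4 · 14^2 ≡ 7 · 19 ≡ 15 (mod 59).
So B = 15. Kai then computes K = B^a mod p = 15^11 mod 59.
15^1 ≡ 15 (mod 59)
15^2 = (15^1)^2 ≡ 15^2 = 225 ≡ 48 (mod 59)
15^4 = (15^2)^2 ≡ 48^2 = 2304 ≡ 3 (mod 59)
15^8 = (15^4)^2 ≡ 3^2 = 9 ≡ 9 (mod 59)
15^11 = 15^8 · 15^2 · 15^1 ≡ 9 · 48 · 15 ≡ 49 (mod 59).

49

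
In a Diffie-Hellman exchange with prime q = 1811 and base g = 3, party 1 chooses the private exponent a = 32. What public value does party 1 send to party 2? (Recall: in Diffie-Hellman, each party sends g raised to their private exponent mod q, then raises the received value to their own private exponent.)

Public value = 3^32 (mod 1811).
3^1 ≡ 3 (mod 1811)
3^2 = (3^1)^2 ≡ 3^2 = 9 ≡ 9 (mod 1811)
3^4 = (3^2)^2 ≡ 9^2 = 81 ≡ 81 (mod 1811)
3^8 = (3^4)^2 ≡ 81^2 = 6561 ≡ 1128 (mod 1811)
3^16 = (3^8)^2 ≡ 1128^2 = 1272384 ≡ 1062 (mod 1811)
3^32 = (3^16)^2 ≡ 1062^2 = 1127844 ≡ 1402 (mod 1811)

1402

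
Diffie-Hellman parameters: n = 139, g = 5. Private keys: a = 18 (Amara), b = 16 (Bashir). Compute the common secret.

Amara sends A = g^a mod n = 5^18 mod 139.
5^1 ≡ 5 (mod 139)
5^2 = (5^1)^2 ≡ 5^2 = 25 ≡ 25 (mod 139)
5^4 = (5^2)^2 ≡ 25^2 = 625 ≡ 69 (mod 139)
5^8 = (5^4)^2 ≡ 69^2 = 4761 ≡ 35 (mod 139)
5^16 = (5^8)^2 ≡ 35^2 = 1225 ≡ 113 (mod 139)
5^18 = 5^16 · 5^2 ≡ 113 · 25 ≡ 45 (mod 139).
So A = 45. Bashir then computes K = A^b mod n = 45^16 mod 139.
45^1 ≡ 45 (mod 139)
45^2 = (45^1)^2 ≡ 45^2 = 2025 ≡ 79 (mod 139)
45^4 = (45^2)^2 ≡ 79^2 = 6241 ≡ 125 (mod 139)
45^8 = (45^4)^2 ≡ 125^2 = 15625 ≡ 57 (mod 139)
45^16 = (45^8)^2 ≡ 57^2 = 3249 ≡ 52 (mod 139)

52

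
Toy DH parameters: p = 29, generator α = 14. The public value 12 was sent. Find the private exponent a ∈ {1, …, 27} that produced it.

7

Try successive powers of 14 modulo 29:
14^1 ≡ 14
14^2 ≡ 22
14^3 ≡ 18
14^4 ≡ 20
14^5 ≡ 19
14^6 ≡ 5
14^7 ≡ 12
Found: a = 7.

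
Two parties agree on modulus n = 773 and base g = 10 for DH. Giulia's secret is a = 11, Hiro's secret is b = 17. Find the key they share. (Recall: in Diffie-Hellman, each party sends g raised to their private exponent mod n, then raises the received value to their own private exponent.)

Giulia sends A = g^a mod n = 10^11 mod 773.
10^1 ≡ 10 (mod 773)
10^2 = (10^1)^2 ≡ 10^2 = 100 ≡ 100 (mod 773)
10^4 = (10^2)^2 ≡ 100^2 = 10000 ≡ 724 (mod 773)
10^8 = (10^4)^2 ≡ 724^2 = 524176 ≡ 82 (mod 773)
10^11 = 10^8 · 10^2 · 10^1 ≡ 82 · 100 · 10 ≡ 62 (mod 773).
So A = 62. Hiro then computes K = A^b mod n = 62^17 mod 773.
62^1 ≡ 62 (mod 773)
62^2 = (62^1)^2 ≡ 62^2 = 3844 ≡ 752 (mod 773)
62^4 = (62^2)^2 ≡ 752^2 = 565504 ≡ 441 (mod 773)
62^8 = (62^4)^2 ≡ 441^2 = 194481 ≡ 458 (mod 773)
62^16 = (62^8)^2 ≡ 458^2 = 209764 ≡ 281 (mod 773)
62^17 = 62^16 · 62^1 ≡ 281 · 62 ≡ 416 (mod 773).

416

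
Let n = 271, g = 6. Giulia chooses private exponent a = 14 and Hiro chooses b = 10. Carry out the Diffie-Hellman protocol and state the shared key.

83

Giulia sends A = g^a mod n = 6^14 mod 271.
6^1 ≡ 6 (mod 271)
6^2 = (6^1)^2 ≡ 6^2 = 36 ≡ 36 (mod 271)
6^4 = (6^2)^2 ≡ 36^2 = 1296 ≡ 212 (mod 271)
6^8 = (6^4)^2 ≡ 212^2 = 44944 ≡ 229 (mod 271)
6^14 = 6^8 · 6^4 · 6^2 ≡ 229 · 212 · 36 ≡ 49 (mod 271).
So A = 49. Hiro then computes K = A^b mod n = 49^10 mod 271.
49^1 ≡ 49 (mod 271)
49^2 = (49^1)^2 ≡ 49^2 = 2401 ≡ 233 (mod 271)
49^4 = (49^2)^2 ≡ 233^2 = 54289 ≡ 89 (mod 271)
49^8 = (49^4)^2 ≡ 89^2 = 7921 ≡ 62 (mod 271)
49^10 = 49^8 · 49^2 ≡ 62 · 233 ≡ 83 (mod 271).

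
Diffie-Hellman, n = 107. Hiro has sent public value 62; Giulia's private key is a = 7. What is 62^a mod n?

35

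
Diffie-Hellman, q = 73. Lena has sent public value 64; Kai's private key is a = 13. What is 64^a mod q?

64

Shared key K = 64^13 mod 73.
64^1 ≡ 64 (mod 73)
64^2 = (64^1)^2 ≡ 64^2 = 4096 ≡ 8 (mod 73)
64^4 = (64^2)^2 ≡ 8^2 = 64 ≡ 64 (mod 73)
64^8 = (64^4)^2 ≡ 64^2 = 4096 ≡ 8 (mod 73)
64^13 = 64^8 · 64^4 · 64^1 ≡ 8 · 64 · 64 ≡ 64 (mod 73).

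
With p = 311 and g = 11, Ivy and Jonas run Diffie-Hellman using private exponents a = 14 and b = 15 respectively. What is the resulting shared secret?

Jonas sends B = g^b mod p = 11^15 mod 311.
11^1 ≡ 11 (mod 311)
11^2 = (11^1)^2 ≡ 11^2 = 121 ≡ 121 (mod 311)
11^4 = (11^2)^2 ≡ 121^2 = 14641 ≡ 24 (mod 311)
11^8 = (11^4)^2 ≡ 24^2 = 576 ≡ 265 (mod 311)
11^15 = 11^8 · 11^4 · 11^2 · 11^1 ≡ 265 · 24 · 121 · 11 ≡ 51 (mod 311).
So B = 51. Ivy then computes K = B^a mod p = 51^14 mod 311.
51^1 ≡ 51 (mod 311)
51^2 = (51^1)^2 ≡ 51^2 = 2601 ≡ 113 (mod 311)
51^4 = (51^2)^2 ≡ 113^2 = 12769 ≡ 18 (mod 311)
51^8 = (51^4)^2 ≡ 18^2 = 324 ≡ 13 (mod 311)
51^14 = 51^8 · 51^4 · 51^2 ≡ 13 · 18 · 113 ≡ 7 (mod 311).

7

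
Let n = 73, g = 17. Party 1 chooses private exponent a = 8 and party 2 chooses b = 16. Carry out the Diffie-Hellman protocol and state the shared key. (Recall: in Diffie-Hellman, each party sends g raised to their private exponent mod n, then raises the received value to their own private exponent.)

8

Party 2 sends B = g^b mod n = 17^16 mod 73.
17^1 ≡ 17 (mod 73)
17^2 = (17^1)^2 ≡ 17^2 = 289 ≡ 70 (mod 73)
17^4 = (17^2)^2 ≡ 70^2 = 4900 ≡ 9 (mod 73)
17^8 = (17^4)^2 ≡ 9^2 = 81 ≡ 8 (mod 73)
17^16 = (17^8)^2 ≡ 8^2 = 64 ≡ 64 (mod 73)
So B = 64. Party 1 then computes K = B^a mod n = 64^8 mod 73.
64^1 ≡ 64 (mod 73)
64^2 = (64^1)^2 ≡ 64^2 = 4096 ≡ 8 (mod 73)
64^4 = (64^2)^2 ≡ 8^2 = 64 ≡ 64 (mod 73)
64^8 = (64^4)^2 ≡ 64^2 = 4096 ≡ 8 (mod 73)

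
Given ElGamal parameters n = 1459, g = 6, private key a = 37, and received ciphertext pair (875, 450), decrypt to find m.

972

Shared mask s = c₁^a mod n = 875^37 mod 1459.
875^1 ≡ 875 (mod 1459)
875^2 = (875^1)^2 ≡ 875^2 = 765625 ≡ 1109 (mod 1459)
875^4 = (875^2)^2 ≡ 1109^2 = 1229881 ≡ 1403 (mod 1459)
875^8 = (875^4)^2 ≡ 1403^2 = 1968409 ≡ 218 (mod 1459)
875^16 = (875^8)^2 ≡ 218^2 = 47524 ≡ 836 (mod 1459)
875^32 = (875^16)^2 ≡ 836^2 = 698896 ≡ 35 (mod 1459)
875^37 = 875^32 · 875^4 · 875^1 ≡ 35 · 1403 · 875 ≡ 784 (mod 1459).
So s = 784; s⁻¹ ≡ 1111 (mod 1459).
m = c₂ · s⁻¹ mod 1459 = 450 · 1111 mod 1459 = 972.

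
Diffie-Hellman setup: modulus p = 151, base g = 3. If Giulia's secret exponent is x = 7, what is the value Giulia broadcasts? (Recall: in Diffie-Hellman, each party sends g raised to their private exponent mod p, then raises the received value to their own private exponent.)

73

Public value = 3^7 mod 151.
3^1 ≡ 3 (mod 151)
3^2 = (3^1)^2 ≡ 3^2 = 9 ≡ 9 (mod 151)
3^4 = (3^2)^2 ≡ 9^2 = 81 ≡ 81 (mod 151)
3^7 = 3^4 · 3^2 · 3^1 ≡ 81 · 9 · 3 ≡ 73 (mod 151).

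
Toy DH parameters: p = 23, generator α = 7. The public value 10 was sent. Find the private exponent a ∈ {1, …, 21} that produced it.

Try successive powers of 7 modulo 23:
7^1 ≡ 7
7^2 ≡ 3
7^3 ≡ 21
7^4 ≡ 9
7^5 ≡ 17
7^6 ≡ 4
7^7 ≡ 5
7^8 ≡ 12
7^9 ≡ 15
7^10 ≡ 13
7^11 ≡ 22
7^12 ≡ 16
7^13 ≡ 20
7^14 ≡ 2
7^15 ≡ 14
7^16 ≡ 6
7^17 ≡ 19
7^18 ≡ 18
7^19 ≡ 11
7^20 ≡ 8
7^21 ≡ 10
Found: a = 21.

21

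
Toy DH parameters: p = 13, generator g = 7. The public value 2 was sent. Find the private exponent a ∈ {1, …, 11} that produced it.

Try successive powers of 7 modulo 13:
7^1 ≡ 7
7^2 ≡ 10
7^3 ≡ 5
7^4 ≡ 9
7^5 ≡ 11
7^6 ≡ 12
7^7 ≡ 6
7^8 ≡ 3
7^9 ≡ 8
7^10 ≡ 4
7^11 ≡ 2
Found: a = 11.

11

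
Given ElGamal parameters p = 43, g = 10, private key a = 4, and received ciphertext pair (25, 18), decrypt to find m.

Shared mask s = c₁^a mod p = 25^4 mod 43.
25^1 ≡ 25 (mod 43)
25^2 = (25^1)^2 ≡ 25^2 = 625 ≡ 23 (mod 43)
25^4 = (25^2)^2 ≡ 23^2 = 529 ≡ 13 (mod 43)
So s = 13; s⁻¹ ≡ 10 (mod 43).
m = c₂ · s⁻¹ mod 43 = 18 · 10 mod 43 = 8.

8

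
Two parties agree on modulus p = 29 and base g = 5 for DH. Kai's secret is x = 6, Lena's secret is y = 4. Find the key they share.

Kai sends A = g^x mod p = 5^6 mod 29.
5^1 ≡ 5 (mod 29)
5^2 = (5^1)^2 ≡ 5^2 = 25 ≡ 25 (mod 29)
5^4 = (5^2)^2 ≡ 25^2 = 625 ≡ 16 (mod 29)
5^6 = 5^4 · 5^2 ≡ 16 · 25 ≡ 23 (mod 29).
So A = 23. Lena then computes K = A^y mod p = 23^4 mod 29.
23^1 ≡ 23 (mod 29)
23^2 = (23^1)^2 ≡ 23^2 = 529 ≡ 7 (mod 29)
23^4 = (23^2)^2 ≡ 7^2 = 49 ≡ 20 (mod 29)

20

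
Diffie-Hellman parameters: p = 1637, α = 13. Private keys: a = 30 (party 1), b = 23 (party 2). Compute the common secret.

625

Party 1 sends A = α^a mod p = 13^30 mod 1637.
13^1 ≡ 13 (mod 1637)
13^2 = (13^1)^2 ≡ 13^2 = 169 ≡ 169 (mod 1637)
13^4 = (13^2)^2 ≡ 169^2 = 28561 ≡ 732 (mod 1637)
13^8 = (13^4)^2 ≡ 732^2 = 535824 ≡ 525 (mod 1637)
13^16 = (13^8)^2 ≡ 525^2 = 275625 ≡ 609 (mod 1637)
13^30 = 13^16 · 13^8 · 13^4 · 13^2 ≡ 609 · 525 · 732 · 169 ≡ 1100 (mod 1637).
So A = 1100. Party 2 then computes K = A^b mod p = 1100^23 mod 1637.
1100^1 ≡ 1100 (mod 1637)
1100^2 = (1100^1)^2 ≡ 1100^2 = 1210000 ≡ 257 (mod 1637)
1100^4 = (1100^2)^2 ≡ 257^2 = 66049 ≡ 569 (mod 1637)
1100^8 = (1100^4)^2 ≡ 569^2 = 323761 ≡ 1272 (mod 1637)
1100^16 = (1100^8)^2 ≡ 1272^2 = 1617984 ≡ 628 (mod 1637)
1100^23 = 1100^16 · 1100^4 · 1100^2 · 1100^1 ≡ 628 · 569 · 257 · 1100 ≡ 625 (mod 1637).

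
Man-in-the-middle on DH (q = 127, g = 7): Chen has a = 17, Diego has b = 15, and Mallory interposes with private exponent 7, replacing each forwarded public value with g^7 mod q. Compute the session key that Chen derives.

105

Chen receives Mallory's public value M = 7^7 mod 127 instead of the honest one.
7^1 ≡ 7 (mod 127)
7^2 = (7^1)^2 ≡ 7^2 = 49 ≡ 49 (mod 127)
7^4 = (7^2)^2 ≡ 49^2 = 2401 ≡ 115 (mod 127)
7^7 = 7^4 · 7^2 · 7^1 ≡ 115 · 49 · 7 ≡ 75 (mod 127).
So M = 75. Chen computes K = M^17 mod 127.
75^1 ≡ 75 (mod 127)
75^2 = (75^1)^2 ≡ 75^2 = 5625 ≡ 37 (mod 127)
75^4 = (75^2)^2 ≡ 37^2 = 1369 ≡ 99 (mod 127)
75^8 = (75^4)^2 ≡ 99^2 = 9801 ≡ 22 (mod 127)
75^16 = (75^8)^2 ≡ 22^2 = 484 ≡ 103 (mod 127)
75^17 = 75^16 · 75^1 ≡ 103 · 75 ≡ 105 (mod 127).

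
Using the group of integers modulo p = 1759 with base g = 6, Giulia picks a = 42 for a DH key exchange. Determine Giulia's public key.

137

Public value = 6^42 (mod 1759).
6^1 ≡ 6 (mod 1759)
6^2 = (6^1)^2 ≡ 6^2 = 36 ≡ 36 (mod 1759)
6^4 = (6^2)^2 ≡ 36^2 = 1296 ≡ 1296 (mod 1759)
6^8 = (6^4)^2 ≡ 1296^2 = 1679616 ≡ 1530 (mod 1759)
6^16 = (6^8)^2 ≡ 1530^2 = 2340900 ≡ 1430 (mod 1759)
6^32 = (6^16)^2 ≡ 1430^2 = 2044900 ≡ 942 (mod 1759)
6^42 = 6^32 · 6^8 · 6^2 ≡ 942 · 1530 · 36 ≡ 137 (mod 1759).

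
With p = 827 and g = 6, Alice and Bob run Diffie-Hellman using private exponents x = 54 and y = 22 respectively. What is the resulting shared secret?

119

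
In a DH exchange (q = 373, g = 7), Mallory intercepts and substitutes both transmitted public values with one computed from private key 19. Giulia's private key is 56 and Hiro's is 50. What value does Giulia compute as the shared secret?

Giulia receives Mallory's public value M = 7^19 mod 373 instead of the honest one.
7^1 ≡ 7 (mod 373)
7^2 = (7^1)^2 ≡ 7^2 = 49 ≡ 49 (mod 373)
7^4 = (7^2)^2 ≡ 49^2 = 2401 ≡ 163 (mod 373)
7^8 = (7^4)^2 ≡ 163^2 = 26569 ≡ 86 (mod 373)
7^16 = (7^8)^2 ≡ 86^2 = 7396 ≡ 309 (mod 373)
7^19 = 7^16 · 7^2 · 7^1 ≡ 309 · 49 · 7 ≡ 55 (mod 373).
So M = 55. Giulia computes K = M^56 mod 373.
55^1 ≡ 55 (mod 373)
55^2 = (55^1)^2 ≡ 55^2 = 3025 ≡ 41 (mod 373)
55^4 = (55^2)^2 ≡ 41^2 = 1681 ≡ 189 (mod 373)
55^8 = (55^4)^2 ≡ 189^2 = 35721 ≡ 286 (mod 373)
55^16 = (55^8)^2 ≡ 286^2 = 81796 ≡ 109 (mod 373)
55^32 = (55^16)^2 ≡ 109^2 = 11881 ≡ 318 (mod 373)
55^56 = 55^32 · 55^16 · 55^8 ≡ 318 · 109 · 286 ≡ 111 (mod 373).

111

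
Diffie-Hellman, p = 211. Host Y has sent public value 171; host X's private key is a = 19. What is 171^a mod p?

199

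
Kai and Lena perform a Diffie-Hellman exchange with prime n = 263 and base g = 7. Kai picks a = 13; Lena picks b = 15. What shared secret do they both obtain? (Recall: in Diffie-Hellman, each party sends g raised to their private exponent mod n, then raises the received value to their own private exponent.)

Kai sends A = g^a mod n = 7^13 mod 263.
7^1 ≡ 7 (mod 263)
7^2 = (7^1)^2 ≡ 7^2 = 49 ≡ 49 (mod 263)
7^4 = (7^2)^2 ≡ 49^2 = 2401 ≡ 34 (mod 263)
7^8 = (7^4)^2 ≡ 34^2 = 1156 ≡ 104 (mod 263)
7^13 = 7^8 · 7^4 · 7^1 ≡ 104 · 34 · 7 ≡ 30 (mod 263).
So A = 30. Lena then computes K = A^b mod n = 30^15 mod 263.
30^1 ≡ 30 (mod 263)
30^2 = (30^1)^2 ≡ 30^2 = 900 ≡ 111 (mod 263)
30^4 = (30^2)^2 ≡ 111^2 = 12321 ≡ 223 (mod 263)
30^8 = (30^4)^2 ≡ 223^2 = 49729 ≡ 22 (mod 263)
30^15 = 30^8 · 30^4 · 30^2 · 30^1 ≡ 22 · 223 · 111 · 30 ≡ 209 (mod 263).

209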